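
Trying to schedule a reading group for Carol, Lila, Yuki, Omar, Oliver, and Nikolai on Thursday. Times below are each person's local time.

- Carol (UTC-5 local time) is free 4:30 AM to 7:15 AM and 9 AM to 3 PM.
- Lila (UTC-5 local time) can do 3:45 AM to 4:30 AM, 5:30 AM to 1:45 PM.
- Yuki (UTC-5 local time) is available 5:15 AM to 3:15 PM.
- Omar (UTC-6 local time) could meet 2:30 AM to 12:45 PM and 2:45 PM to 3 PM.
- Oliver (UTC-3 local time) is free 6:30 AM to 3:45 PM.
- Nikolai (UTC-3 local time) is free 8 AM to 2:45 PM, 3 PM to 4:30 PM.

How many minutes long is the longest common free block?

Carol in UTC: 09:30-12:15, 14:00-20:00 (add 5h to convert from UTC-5).
Lila in UTC: 08:45-09:30, 10:30-18:45 (add 5h to convert from UTC-5).
Yuki in UTC: 10:15-20:15 (add 5h to convert from UTC-5).
Omar in UTC: 08:30-18:45, 20:45-21:00 (add 6h to convert from UTC-6).
Oliver in UTC: 09:30-18:45 (add 3h to convert from UTC-3).
Nikolai in UTC: 11:00-17:45, 18:00-19:30 (add 3h to convert from UTC-3).
Carol ∩ Lila: 10:30-12:15, 14:00-18:45.
Carol ∩ Lila ∩ Yuki: 10:30-12:15, 14:00-18:45.
Carol ∩ Lila ∩ Yuki ∩ Omar: 10:30-12:15, 14:00-18:45.
Carol ∩ Lila ∩ Yuki ∩ Omar ∩ Oliver: 10:30-12:15, 14:00-18:45.
Carol ∩ Lila ∩ Yuki ∩ Omar ∩ Oliver ∩ Nikolai: 11:00-12:15, 14:00-17:45, 18:00-18:45.
So the common availability across everyone is 11:00-12:15, 14:00-17:45, 18:00-18:45.
The longest is 14:00-17:45 at 225 minutes.

225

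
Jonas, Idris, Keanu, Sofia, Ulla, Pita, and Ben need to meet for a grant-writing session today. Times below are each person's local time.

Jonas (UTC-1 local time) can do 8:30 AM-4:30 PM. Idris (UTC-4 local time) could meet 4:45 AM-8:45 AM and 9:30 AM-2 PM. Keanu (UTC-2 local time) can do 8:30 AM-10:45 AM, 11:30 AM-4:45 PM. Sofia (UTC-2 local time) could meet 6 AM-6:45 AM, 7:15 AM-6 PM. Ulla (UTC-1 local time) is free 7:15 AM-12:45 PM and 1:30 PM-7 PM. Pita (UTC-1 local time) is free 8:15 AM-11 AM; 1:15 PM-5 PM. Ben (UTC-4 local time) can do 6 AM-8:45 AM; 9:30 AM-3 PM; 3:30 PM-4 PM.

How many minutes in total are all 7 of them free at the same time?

270

Jonas in UTC: 09:30-17:30 (add 1h to convert from UTC-1).
Idris in UTC: 08:45-12:45, 13:30-18:00 (add 4h to convert from UTC-4).
Keanu in UTC: 10:30-12:45, 13:30-18:45 (add 2h to convert from UTC-2).
Sofia in UTC: 08:00-08:45, 09:15-20:00 (add 2h to convert from UTC-2).
Ulla in UTC: 08:15-13:45, 14:30-20:00 (add 1h to convert from UTC-1).
Pita in UTC: 09:15-12:00, 14:15-18:00 (add 1h to convert from UTC-1).
Ben in UTC: 10:00-12:45, 13:30-19:00, 19:30-20:00 (add 4h to convert from UTC-4).
Jonas ∩ Idris: 09:30-12:45, 13:30-17:30.
Jonas ∩ Idris ∩ Keanu: 10:30-12:45, 13:30-17:30.
Jonas ∩ Idris ∩ Keanu ∩ Sofia: 10:30-12:45, 13:30-17:30.
Jonas ∩ Idris ∩ Keanu ∩ Sofia ∩ Ulla: 10:30-12:45, 13:30-13:45, 14:30-17:30.
Jonas ∩ Idris ∩ Keanu ∩ Sofia ∩ Ulla ∩ Pita: 10:30-12:00, 14:30-17:30.
Jonas ∩ Idris ∩ Keanu ∩ Sofia ∩ Ulla ∩ Pita ∩ Ben: 10:30-12:00, 14:30-17:30.
Those are the intersection windows.
Summing the common windows: 90 + 180 = 270 minutes.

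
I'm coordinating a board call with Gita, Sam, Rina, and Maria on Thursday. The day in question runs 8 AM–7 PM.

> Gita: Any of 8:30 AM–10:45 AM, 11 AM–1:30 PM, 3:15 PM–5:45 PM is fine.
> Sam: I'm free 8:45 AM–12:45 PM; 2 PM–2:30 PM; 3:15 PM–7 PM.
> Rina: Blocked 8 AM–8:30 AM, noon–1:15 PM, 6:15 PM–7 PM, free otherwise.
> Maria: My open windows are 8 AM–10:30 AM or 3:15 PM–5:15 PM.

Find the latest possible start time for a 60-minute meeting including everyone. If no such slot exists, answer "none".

Gita free: 08:30-10:45, 11:00-13:30, 15:15-17:45.
Sam free: 08:45-12:45, 14:00-14:30, 15:15-19:00.
Rina free: 08:30-12:00, 13:15-18:15 (invert busy blocks within the working day).
Maria free: 08:00-10:30, 15:15-17:15.
Gita ∩ Sam: 08:45-10:45, 11:00-12:45, 15:15-17:45.
Gita ∩ Sam ∩ Rina: 08:45-10:45, 11:00-12:00, 15:15-17:45.
Gita ∩ Sam ∩ Rina ∩ Maria: 08:45-10:30, 15:15-17:15.
The last common window of at least 60 minutes is 15:15-17:15; a 60-minute meeting can start as late as 16:15 and still end by 17:15.

16:15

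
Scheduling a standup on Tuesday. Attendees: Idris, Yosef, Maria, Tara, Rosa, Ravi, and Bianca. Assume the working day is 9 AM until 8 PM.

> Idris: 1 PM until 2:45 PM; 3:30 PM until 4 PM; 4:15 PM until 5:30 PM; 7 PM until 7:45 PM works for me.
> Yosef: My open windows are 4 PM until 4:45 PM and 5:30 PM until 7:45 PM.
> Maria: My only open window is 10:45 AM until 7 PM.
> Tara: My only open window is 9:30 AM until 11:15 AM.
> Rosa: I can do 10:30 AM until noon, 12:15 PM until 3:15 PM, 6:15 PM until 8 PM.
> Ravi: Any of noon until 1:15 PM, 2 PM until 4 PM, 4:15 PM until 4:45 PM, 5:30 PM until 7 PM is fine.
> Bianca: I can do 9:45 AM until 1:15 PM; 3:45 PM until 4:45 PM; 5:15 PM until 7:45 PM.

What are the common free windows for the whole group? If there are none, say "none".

Idris ∩ Yosef: 16:15-16:45, 19:00-19:45.
Idris ∩ Yosef ∩ Maria: 16:15-16:45.
Idris ∩ Yosef ∩ Maria ∩ Tara: ∅.
Idris ∩ Yosef ∩ Maria ∩ Tara ∩ Rosa: ∅.
Idris ∩ Yosef ∩ Maria ∩ Tara ∩ Rosa ∩ Ravi: ∅.
Idris ∩ Yosef ∩ Maria ∩ Tara ∩ Rosa ∩ Ravi ∩ Bianca: ∅.
There is no time when everyone is free.

none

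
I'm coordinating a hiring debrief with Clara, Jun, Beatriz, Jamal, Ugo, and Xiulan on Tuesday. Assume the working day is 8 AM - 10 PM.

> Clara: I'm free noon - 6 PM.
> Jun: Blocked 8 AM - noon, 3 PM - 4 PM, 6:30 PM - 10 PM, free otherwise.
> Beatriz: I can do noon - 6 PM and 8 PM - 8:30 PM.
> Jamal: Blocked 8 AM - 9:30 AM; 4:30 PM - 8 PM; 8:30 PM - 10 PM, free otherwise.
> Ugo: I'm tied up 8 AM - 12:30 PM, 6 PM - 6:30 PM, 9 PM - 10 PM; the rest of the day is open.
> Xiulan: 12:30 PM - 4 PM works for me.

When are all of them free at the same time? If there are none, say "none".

Clara free: 12:00-18:00.
Jun free: 12:00-15:00, 16:00-18:30 (invert busy blocks within the working day).
Beatriz free: 12:00-18:00, 20:00-20:30.
Jamal free: 09:30-16:30, 20:00-20:30 (invert busy blocks within the working day).
Ugo free: 12:30-18:00, 18:30-21:00 (invert busy blocks within the working day).
Xiulan free: 12:30-16:00.
Clara ∩ Jun: 12:00-15:00, 16:00-18:00.
Clara ∩ Jun ∩ Beatriz: 12:00-15:00, 16:00-18:00.
Clara ∩ Jun ∩ Beatriz ∩ Jamal: 12:00-15:00, 16:00-16:30.
Clara ∩ Jun ∩ Beatriz ∩ Jamal ∩ Ugo: 12:30-15:00, 16:00-16:30.
Clara ∩ Jun ∩ Beatriz ∩ Jamal ∩ Ugo ∩ Xiulan: 12:30-15:00.

12:30-15:00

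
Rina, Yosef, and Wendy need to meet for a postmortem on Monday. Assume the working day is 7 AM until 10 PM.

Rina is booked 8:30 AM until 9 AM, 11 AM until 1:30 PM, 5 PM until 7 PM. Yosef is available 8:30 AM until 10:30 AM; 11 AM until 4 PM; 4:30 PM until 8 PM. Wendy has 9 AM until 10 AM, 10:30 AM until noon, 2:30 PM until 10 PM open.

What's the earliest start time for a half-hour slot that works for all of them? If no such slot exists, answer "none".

09:00

Rina free: 07:00-08:30, 09:00-11:00, 13:30-17:00, 19:00-22:00 (invert busy blocks within the working day).
Yosef free: 08:30-10:30, 11:00-16:00, 16:30-20:00.
Wendy free: 09:00-10:00, 10:30-12:00, 14:30-22:00.
Rina ∩ Yosef: 09:00-10:30, 13:30-16:00, 16:30-17:00, 19:00-20:00.
Rina ∩ Yosef ∩ Wendy: 09:00-10:00, 14:30-16:00, 16:30-17:00, 19:00-20:00.
The first common window of at least 30 minutes is 09:00-10:00, so the earliest start is 09:00.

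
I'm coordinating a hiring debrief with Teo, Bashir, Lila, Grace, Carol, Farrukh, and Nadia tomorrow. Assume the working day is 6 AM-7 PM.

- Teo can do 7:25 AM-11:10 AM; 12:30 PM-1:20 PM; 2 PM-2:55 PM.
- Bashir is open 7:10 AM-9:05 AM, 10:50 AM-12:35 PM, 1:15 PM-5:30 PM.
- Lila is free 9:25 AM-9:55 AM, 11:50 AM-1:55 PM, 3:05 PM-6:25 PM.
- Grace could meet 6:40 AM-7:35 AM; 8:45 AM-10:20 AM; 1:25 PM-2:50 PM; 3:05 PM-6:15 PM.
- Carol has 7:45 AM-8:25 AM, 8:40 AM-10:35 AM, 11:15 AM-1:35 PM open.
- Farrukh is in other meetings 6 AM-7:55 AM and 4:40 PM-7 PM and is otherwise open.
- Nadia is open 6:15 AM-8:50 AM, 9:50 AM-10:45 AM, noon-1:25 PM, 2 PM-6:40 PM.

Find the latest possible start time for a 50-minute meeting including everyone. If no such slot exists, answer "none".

none

Teo free: 07:25-11:10, 12:30-13:20, 14:00-14:55.
Bashir free: 07:10-09:05, 10:50-12:35, 13:15-17:30.
Lila free: 09:25-09:55, 11:50-13:55, 15:05-18:25.
Grace free: 06:40-07:35, 08:45-10:20, 13:25-14:50, 15:05-18:15.
Carol free: 07:45-08:25, 08:40-10:35, 11:15-13:35.
Farrukh free: 07:55-16:40 (invert busy blocks within the working day).
Nadia free: 06:15-08:50, 09:50-10:45, 12:00-13:25, 14:00-18:40.
Teo ∩ Bashir: 07:25-09:05, 10:50-11:10, 12:30-12:35, 13:15-13:20, 14:00-14:55.
Teo ∩ Bashir ∩ Lila: 12:30-12:35, 13:15-13:20.
Teo ∩ Bashir ∩ Lila ∩ Grace: ∅.
Teo ∩ Bashir ∩ Lila ∩ Grace ∩ Carol: ∅.
Teo ∩ Bashir ∩ Lila ∩ Grace ∩ Carol ∩ Farrukh: ∅.
Teo ∩ Bashir ∩ Lila ∩ Grace ∩ Carol ∩ Farrukh ∩ Nadia: ∅.
There is no time when everyone is free.
No common window is at least 50 minutes long.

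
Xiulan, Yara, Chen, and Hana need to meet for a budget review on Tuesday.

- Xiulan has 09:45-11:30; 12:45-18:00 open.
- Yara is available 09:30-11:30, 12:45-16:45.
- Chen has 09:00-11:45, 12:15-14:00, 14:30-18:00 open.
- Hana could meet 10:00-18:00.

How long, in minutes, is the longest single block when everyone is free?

135

Xiulan ∩ Yara: 09:45-11:30, 12:45-16:45.
Xiulan ∩ Yara ∩ Chen: 09:45-11:30, 12:45-14:00, 14:30-16:45.
Xiulan ∩ Yara ∩ Chen ∩ Hana: 10:00-11:30, 12:45-14:00, 14:30-16:45.
So the common availability across everyone is 10:00-11:30, 12:45-14:00, 14:30-16:45.
The longest is 14:30-16:45 at 135 minutes.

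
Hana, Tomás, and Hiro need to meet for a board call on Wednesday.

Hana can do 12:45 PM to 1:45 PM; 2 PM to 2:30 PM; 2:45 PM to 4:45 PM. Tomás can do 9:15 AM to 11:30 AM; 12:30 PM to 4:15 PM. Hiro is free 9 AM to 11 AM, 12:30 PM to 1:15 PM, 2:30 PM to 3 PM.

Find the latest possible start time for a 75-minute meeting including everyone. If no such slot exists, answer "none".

none

Hana ∩ Tomás: 12:45-13:45, 14:00-14:30, 14:45-16:15.
Hana ∩ Tomás ∩ Hiro: 12:45-13:15, 14:45-15:00.
No common window is at least 75 minutes long.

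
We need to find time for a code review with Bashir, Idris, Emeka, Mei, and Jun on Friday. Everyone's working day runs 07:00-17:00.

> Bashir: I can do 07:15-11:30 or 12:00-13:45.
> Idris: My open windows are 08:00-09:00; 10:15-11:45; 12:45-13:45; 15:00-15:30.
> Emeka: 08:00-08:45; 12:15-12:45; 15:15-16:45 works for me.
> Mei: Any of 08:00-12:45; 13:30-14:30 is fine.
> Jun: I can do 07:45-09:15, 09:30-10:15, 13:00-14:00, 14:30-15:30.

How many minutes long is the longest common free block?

Bashir ∩ Idris: 08:00-09:00, 10:15-11:30, 12:45-13:45.
Bashir ∩ Idris ∩ Emeka: 08:00-08:45.
Bashir ∩ Idris ∩ Emeka ∩ Mei: 08:00-08:45.
Bashir ∩ Idris ∩ Emeka ∩ Mei ∩ Jun: 08:00-08:45.
The longest is 08:00-08:45 at 45 minutes.

45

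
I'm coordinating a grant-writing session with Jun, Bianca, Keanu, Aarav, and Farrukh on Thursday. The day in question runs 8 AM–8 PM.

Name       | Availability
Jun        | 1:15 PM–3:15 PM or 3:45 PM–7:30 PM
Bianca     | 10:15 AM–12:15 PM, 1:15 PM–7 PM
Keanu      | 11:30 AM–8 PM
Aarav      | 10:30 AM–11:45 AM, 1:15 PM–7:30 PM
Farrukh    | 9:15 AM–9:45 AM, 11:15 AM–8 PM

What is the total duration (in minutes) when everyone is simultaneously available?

Jun ∩ Bianca: 13:15-15:15, 15:45-19:00.
Jun ∩ Bianca ∩ Keanu: 13:15-15:15, 15:45-19:00.
Jun ∩ Bianca ∩ Keanu ∩ Aarav: 13:15-15:15, 15:45-19:00.
Jun ∩ Bianca ∩ Keanu ∩ Aarav ∩ Farrukh: 13:15-15:15, 15:45-19:00.
Summing the common windows: 120 + 195 = 315 minutes.

315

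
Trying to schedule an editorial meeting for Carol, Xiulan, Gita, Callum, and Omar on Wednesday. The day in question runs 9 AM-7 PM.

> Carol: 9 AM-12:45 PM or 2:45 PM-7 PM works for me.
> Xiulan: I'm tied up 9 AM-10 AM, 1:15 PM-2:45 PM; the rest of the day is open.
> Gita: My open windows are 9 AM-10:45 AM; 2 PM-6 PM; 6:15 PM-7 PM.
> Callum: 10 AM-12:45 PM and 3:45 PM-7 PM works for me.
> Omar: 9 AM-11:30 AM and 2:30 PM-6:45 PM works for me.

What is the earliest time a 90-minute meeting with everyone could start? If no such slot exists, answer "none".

15:45

Carol free: 09:00-12:45, 14:45-19:00.
Xiulan free: 10:00-13:15, 14:45-19:00 (invert busy blocks within the working day).
Gita free: 09:00-10:45, 14:00-18:00, 18:15-19:00.
Callum free: 10:00-12:45, 15:45-19:00.
Omar free: 09:00-11:30, 14:30-18:45.
Carol ∩ Xiulan: 10:00-12:45, 14:45-19:00.
Carol ∩ Xiulan ∩ Gita: 10:00-10:45, 14:45-18:00, 18:15-19:00.
Carol ∩ Xiulan ∩ Gita ∩ Callum: 10:00-10:45, 15:45-18:00, 18:15-19:00.
Carol ∩ Xiulan ∩ Gita ∩ Callum ∩ Omar: 10:00-10:45, 15:45-18:00, 18:15-18:45.
The first common window of at least 90 minutes is 15:45-18:00, so the earliest start is 15:45.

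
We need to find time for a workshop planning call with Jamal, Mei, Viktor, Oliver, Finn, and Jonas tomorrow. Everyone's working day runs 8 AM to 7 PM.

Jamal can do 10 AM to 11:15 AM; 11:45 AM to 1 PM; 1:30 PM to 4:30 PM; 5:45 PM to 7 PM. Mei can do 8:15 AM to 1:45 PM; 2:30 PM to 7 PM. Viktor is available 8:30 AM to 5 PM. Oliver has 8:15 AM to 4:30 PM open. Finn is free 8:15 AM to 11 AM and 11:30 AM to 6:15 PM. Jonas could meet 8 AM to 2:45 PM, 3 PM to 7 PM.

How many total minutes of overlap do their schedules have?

Jamal ∩ Mei: 10:00-11:15, 11:45-13:00, 13:30-13:45, 14:30-16:30, 17:45-19:00.
Jamal ∩ Mei ∩ Viktor: 10:00-11:15, 11:45-13:00, 13:30-13:45, 14:30-16:30.
Jamal ∩ Mei ∩ Viktor ∩ Oliver: 10:00-11:15, 11:45-13:00, 13:30-13:45, 14:30-16:30.
Jamal ∩ Mei ∩ Viktor ∩ Oliver ∩ Finn: 10:00-11:00, 11:45-13:00, 13:30-13:45, 14:30-16:30.
Jamal ∩ Mei ∩ Viktor ∩ Oliver ∩ Finn ∩ Jonas: 10:00-11:00, 11:45-13:00, 13:30-13:45, 14:30-14:45, 15:00-16:30.
Summing the common windows: 60 + 75 + 15 + 15 + 90 = 255 minutes.

255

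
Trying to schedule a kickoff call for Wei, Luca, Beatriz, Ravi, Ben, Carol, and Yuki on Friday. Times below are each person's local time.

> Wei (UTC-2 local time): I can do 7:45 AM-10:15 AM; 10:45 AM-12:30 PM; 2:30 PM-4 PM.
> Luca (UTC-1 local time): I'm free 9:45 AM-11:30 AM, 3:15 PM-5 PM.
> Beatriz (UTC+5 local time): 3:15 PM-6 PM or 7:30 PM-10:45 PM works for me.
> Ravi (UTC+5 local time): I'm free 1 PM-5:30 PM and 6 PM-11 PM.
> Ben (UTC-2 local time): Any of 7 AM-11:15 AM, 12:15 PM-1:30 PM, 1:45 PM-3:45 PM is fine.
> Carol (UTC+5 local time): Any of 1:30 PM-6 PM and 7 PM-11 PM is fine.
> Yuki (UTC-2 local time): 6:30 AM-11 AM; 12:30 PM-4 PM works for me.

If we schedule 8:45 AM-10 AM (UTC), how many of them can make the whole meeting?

3

Wei in UTC: 09:45-12:15, 12:45-14:30, 16:30-18:00 (add 2h to convert from UTC-2).
Luca in UTC: 10:45-12:30, 16:15-18:00 (add 1h to convert from UTC-1).
Beatriz in UTC: 10:15-13:00, 14:30-17:45 (subtract 5h to convert from UTC+5).
Ravi in UTC: 08:00-12:30, 13:00-18:00 (subtract 5h to convert from UTC+5).
Ben in UTC: 09:00-13:15, 14:15-15:30, 15:45-17:45 (add 2h to convert from UTC-2).
Carol in UTC: 08:30-13:00, 14:00-18:00 (subtract 5h to convert from UTC+5).
Yuki in UTC: 08:30-13:00, 14:30-18:00 (add 2h to convert from UTC-2).
Ravi, Carol, and Yuki can make the full 08:45-10:00 slot — that's 3.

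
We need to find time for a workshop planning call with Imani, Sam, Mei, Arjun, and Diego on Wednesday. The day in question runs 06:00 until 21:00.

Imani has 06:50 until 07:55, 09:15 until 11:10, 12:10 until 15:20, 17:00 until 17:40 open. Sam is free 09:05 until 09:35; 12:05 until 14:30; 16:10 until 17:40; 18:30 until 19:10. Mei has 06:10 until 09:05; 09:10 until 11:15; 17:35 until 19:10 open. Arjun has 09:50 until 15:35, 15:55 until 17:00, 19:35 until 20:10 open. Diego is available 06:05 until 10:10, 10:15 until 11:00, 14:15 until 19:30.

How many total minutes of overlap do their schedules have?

0

Imani ∩ Sam: 09:15-09:35, 12:10-14:30, 17:00-17:40.
Imani ∩ Sam ∩ Mei: 09:15-09:35, 17:35-17:40.
Imani ∩ Sam ∩ Mei ∩ Arjun: ∅.
Imani ∩ Sam ∩ Mei ∩ Arjun ∩ Diego: ∅.
There is no time when everyone is free.
There is no common window, so the total is 0 minutes.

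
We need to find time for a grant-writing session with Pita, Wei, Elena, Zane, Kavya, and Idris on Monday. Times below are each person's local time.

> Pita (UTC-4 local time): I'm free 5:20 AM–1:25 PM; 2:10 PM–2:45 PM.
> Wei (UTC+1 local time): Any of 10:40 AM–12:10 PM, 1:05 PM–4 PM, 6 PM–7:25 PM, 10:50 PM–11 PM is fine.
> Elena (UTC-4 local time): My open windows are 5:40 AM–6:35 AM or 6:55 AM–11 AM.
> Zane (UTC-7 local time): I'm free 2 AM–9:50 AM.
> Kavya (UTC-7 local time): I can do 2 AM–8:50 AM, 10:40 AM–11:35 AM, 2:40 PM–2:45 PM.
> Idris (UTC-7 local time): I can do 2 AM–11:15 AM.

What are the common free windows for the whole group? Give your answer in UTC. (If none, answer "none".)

Pita in UTC: 09:20-17:25, 18:10-18:45 (add 4h to convert from UTC-4).
Wei in UTC: 09:40-11:10, 12:05-15:00, 17:00-18:25, 21:50-22:00 (subtract 1h to convert from UTC+1).
Elena in UTC: 09:40-10:35, 10:55-15:00 (add 4h to convert from UTC-4).
Zane in UTC: 09:00-16:50 (add 7h to convert from UTC-7).
Kavya in UTC: 09:00-15:50, 17:40-18:35, 21:40-21:45 (add 7h to convert from UTC-7).
Idris in UTC: 09:00-18:15 (add 7h to convert from UTC-7).
Pita ∩ Wei: 09:40-11:10, 12:05-15:00, 17:00-17:25, 18:10-18:25.
Pita ∩ Wei ∩ Elena: 09:40-10:35, 10:55-11:10, 12:05-15:00.
Pita ∩ Wei ∩ Elena ∩ Zane: 09:40-10:35, 10:55-11:10, 12:05-15:00.
Pita ∩ Wei ∩ Elena ∩ Zane ∩ Kavya: 09:40-10:35, 10:55-11:10, 12:05-15:00.
Pita ∩ Wei ∩ Elena ∩ Zane ∩ Kavya ∩ Idris: 09:40-10:35, 10:55-11:10, 12:05-15:00.

09:40-10:35, 10:55-11:10, 12:05-15:00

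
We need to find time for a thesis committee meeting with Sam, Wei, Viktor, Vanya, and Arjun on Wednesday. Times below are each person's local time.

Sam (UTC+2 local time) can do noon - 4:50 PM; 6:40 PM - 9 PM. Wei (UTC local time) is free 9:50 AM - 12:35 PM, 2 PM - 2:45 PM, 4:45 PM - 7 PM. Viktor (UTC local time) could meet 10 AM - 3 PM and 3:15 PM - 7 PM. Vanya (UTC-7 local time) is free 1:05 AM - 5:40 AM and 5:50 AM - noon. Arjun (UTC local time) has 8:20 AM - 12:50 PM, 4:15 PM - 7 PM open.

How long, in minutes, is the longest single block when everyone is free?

155

Sam in UTC: 10:00-14:50, 16:40-19:00 (subtract 2h to convert from UTC+2).
Wei in UTC: 09:50-12:35, 14:00-14:45, 16:45-19:00.
Viktor in UTC: 10:00-15:00, 15:15-19:00.
Vanya in UTC: 08:05-12:40, 12:50-19:00 (add 7h to convert from UTC-7).
Arjun in UTC: 08:20-12:50, 16:15-19:00.
Sam ∩ Wei: 10:00-12:35, 14:00-14:45, 16:45-19:00.
Sam ∩ Wei ∩ Viktor: 10:00-12:35, 14:00-14:45, 16:45-19:00.
Sam ∩ Wei ∩ Viktor ∩ Vanya: 10:00-12:35, 14:00-14:45, 16:45-19:00.
Sam ∩ Wei ∩ Viktor ∩ Vanya ∩ Arjun: 10:00-12:35, 16:45-19:00.
The longest is 10:00-12:35 at 155 minutes.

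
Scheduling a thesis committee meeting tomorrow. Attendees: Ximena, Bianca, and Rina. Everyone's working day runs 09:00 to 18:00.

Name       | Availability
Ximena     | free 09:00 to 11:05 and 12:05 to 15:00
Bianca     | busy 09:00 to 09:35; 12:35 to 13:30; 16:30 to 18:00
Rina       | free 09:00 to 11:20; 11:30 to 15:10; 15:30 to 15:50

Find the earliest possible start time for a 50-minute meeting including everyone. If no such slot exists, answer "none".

09:35

Ximena free: 09:00-11:05, 12:05-15:00.
Bianca free: 09:35-12:35, 13:30-16:30 (invert busy blocks within the working day).
Rina free: 09:00-11:20, 11:30-15:10, 15:30-15:50.
Ximena ∩ Bianca: 09:35-11:05, 12:05-12:35, 13:30-15:00.
Ximena ∩ Bianca ∩ Rina: 09:35-11:05, 12:05-12:35, 13:30-15:00.
The first common window of at least 50 minutes is 09:35-11:05, so the earliest start is 09:35.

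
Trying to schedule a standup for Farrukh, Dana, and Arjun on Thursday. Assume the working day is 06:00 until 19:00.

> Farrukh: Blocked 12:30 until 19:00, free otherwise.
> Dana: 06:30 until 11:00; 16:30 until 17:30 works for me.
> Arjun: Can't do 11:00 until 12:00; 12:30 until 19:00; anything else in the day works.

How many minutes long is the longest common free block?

270

Farrukh free: 06:00-12:30 (invert busy blocks within the working day).
Dana free: 06:30-11:00, 16:30-17:30.
Arjun free: 06:00-11:00, 12:00-12:30 (invert busy blocks within the working day).
Farrukh ∩ Dana: 06:30-11:00.
Farrukh ∩ Dana ∩ Arjun: 06:30-11:00.
So the common availability across everyone is 06:30-11:00.
The longest is 06:30-11:00 at 270 minutes.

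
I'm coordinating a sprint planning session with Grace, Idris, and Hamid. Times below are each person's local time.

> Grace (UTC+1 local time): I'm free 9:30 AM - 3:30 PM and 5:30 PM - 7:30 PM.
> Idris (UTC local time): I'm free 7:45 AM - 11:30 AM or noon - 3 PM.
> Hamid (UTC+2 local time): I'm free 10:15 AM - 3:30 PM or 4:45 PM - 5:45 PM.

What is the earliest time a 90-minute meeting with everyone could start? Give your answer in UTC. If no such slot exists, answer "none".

08:30

Grace in UTC: 08:30-14:30, 16:30-18:30 (subtract 1h to convert from UTC+1).
Idris in UTC: 07:45-11:30, 12:00-15:00.
Hamid in UTC: 08:15-13:30, 14:45-15:45 (subtract 2h to convert from UTC+2).
Grace ∩ Idris: 08:30-11:30, 12:00-14:30.
Grace ∩ Idris ∩ Hamid: 08:30-11:30, 12:00-13:30.
So the common availability across everyone is 08:30-11:30, 12:00-13:30.
The first common window of at least 90 minutes is 08:30-11:30, so the earliest start is 08:30.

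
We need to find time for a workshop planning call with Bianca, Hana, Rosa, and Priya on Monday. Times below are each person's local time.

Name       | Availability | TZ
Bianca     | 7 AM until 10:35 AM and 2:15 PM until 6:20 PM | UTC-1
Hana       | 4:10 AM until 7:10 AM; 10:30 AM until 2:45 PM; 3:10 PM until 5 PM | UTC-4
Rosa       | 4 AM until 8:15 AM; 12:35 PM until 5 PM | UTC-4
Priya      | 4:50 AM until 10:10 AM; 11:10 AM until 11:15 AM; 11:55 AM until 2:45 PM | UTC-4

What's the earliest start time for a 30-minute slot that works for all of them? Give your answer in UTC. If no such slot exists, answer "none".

Bianca in UTC: 08:00-11:35, 15:15-19:20 (add 1h to convert from UTC-1).
Hana in UTC: 08:10-11:10, 14:30-18:45, 19:10-21:00 (add 4h to convert from UTC-4).
Rosa in UTC: 08:00-12:15, 16:35-21:00 (add 4h to convert from UTC-4).
Priya in UTC: 08:50-14:10, 15:10-15:15, 15:55-18:45 (add 4h to convert from UTC-4).
Bianca ∩ Hana: 08:10-11:10, 15:15-18:45, 19:10-19:20.
Bianca ∩ Hana ∩ Rosa: 08:10-11:10, 16:35-18:45, 19:10-19:20.
Bianca ∩ Hana ∩ Rosa ∩ Priya: 08:50-11:10, 16:35-18:45.
So the common availability across everyone is 08:50-11:10, 16:35-18:45.
The first common window of at least 30 minutes is 08:50-11:10, so the earliest start is 08:50.

08:50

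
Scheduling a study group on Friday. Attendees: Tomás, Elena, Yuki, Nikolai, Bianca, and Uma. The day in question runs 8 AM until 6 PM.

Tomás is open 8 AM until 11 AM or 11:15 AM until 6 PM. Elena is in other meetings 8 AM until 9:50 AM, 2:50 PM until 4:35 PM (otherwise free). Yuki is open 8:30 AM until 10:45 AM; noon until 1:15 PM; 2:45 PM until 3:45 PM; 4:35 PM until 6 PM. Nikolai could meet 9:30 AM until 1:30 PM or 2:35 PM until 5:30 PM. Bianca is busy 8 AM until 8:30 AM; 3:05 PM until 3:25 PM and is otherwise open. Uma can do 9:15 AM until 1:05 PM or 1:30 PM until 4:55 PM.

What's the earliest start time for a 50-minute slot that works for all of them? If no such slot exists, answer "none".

09:50

Tomás free: 08:00-11:00, 11:15-18:00.
Elena free: 09:50-14:50, 16:35-18:00 (invert busy blocks within the working day).
Yuki free: 08:30-10:45, 12:00-13:15, 14:45-15:45, 16:35-18:00.
Nikolai free: 09:30-13:30, 14:35-17:30.
Bianca free: 08:30-15:05, 15:25-18:00 (invert busy blocks within the working day).
Uma free: 09:15-13:05, 13:30-16:55.
Tomás ∩ Elena: 09:50-11:00, 11:15-14:50, 16:35-18:00.
Tomás ∩ Elena ∩ Yuki: 09:50-10:45, 12:00-13:15, 14:45-14:50, 16:35-18:00.
Tomás ∩ Elena ∩ Yuki ∩ Nikolai: 09:50-10:45, 12:00-13:15, 14:45-14:50, 16:35-17:30.
Tomás ∩ Elena ∩ Yuki ∩ Nikolai ∩ Bianca: 09:50-10:45, 12:00-13:15, 14:45-14:50, 16:35-17:30.
Tomás ∩ Elena ∩ Yuki ∩ Nikolai ∩ Bianca ∩ Uma: 09:50-10:45, 12:00-13:05, 14:45-14:50, 16:35-16:55.
The first common window of at least 50 minutes is 09:50-10:45, so the earliest start is 09:50.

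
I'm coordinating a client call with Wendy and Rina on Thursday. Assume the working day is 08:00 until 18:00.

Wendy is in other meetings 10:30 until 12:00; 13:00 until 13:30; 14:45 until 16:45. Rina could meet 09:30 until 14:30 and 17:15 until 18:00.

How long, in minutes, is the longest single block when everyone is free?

60

Wendy free: 08:00-10:30, 12:00-13:00, 13:30-14:45, 16:45-18:00 (invert busy blocks within the working day).
Rina free: 09:30-14:30, 17:15-18:00.
Wendy ∩ Rina: 09:30-10:30, 12:00-13:00, 13:30-14:30, 17:15-18:00.
The longest is 09:30-10:30 at 60 minutes.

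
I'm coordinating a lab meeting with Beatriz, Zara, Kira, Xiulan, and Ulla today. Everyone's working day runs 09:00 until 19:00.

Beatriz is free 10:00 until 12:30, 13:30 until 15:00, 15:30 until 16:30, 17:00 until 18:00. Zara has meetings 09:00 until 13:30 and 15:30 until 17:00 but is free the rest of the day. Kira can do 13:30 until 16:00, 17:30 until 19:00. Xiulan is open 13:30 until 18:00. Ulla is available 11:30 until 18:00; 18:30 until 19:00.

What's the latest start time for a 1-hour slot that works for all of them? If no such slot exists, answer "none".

14:00

Beatriz free: 10:00-12:30, 13:30-15:00, 15:30-16:30, 17:00-18:00.
Zara free: 13:30-15:30, 17:00-19:00 (invert busy blocks within the working day).
Kira free: 13:30-16:00, 17:30-19:00.
Xiulan free: 13:30-18:00.
Ulla free: 11:30-18:00, 18:30-19:00.
Beatriz ∩ Zara: 13:30-15:00, 17:00-18:00.
Beatriz ∩ Zara ∩ Kira: 13:30-15:00, 17:30-18:00.
Beatriz ∩ Zara ∩ Kira ∩ Xiulan: 13:30-15:00, 17:30-18:00.
Beatriz ∩ Zara ∩ Kira ∩ Xiulan ∩ Ulla: 13:30-15:00, 17:30-18:00.
The last common window of at least 60 minutes is 13:30-15:00; a 60-minute meeting can start as late as 14:00 and still end by 15:00.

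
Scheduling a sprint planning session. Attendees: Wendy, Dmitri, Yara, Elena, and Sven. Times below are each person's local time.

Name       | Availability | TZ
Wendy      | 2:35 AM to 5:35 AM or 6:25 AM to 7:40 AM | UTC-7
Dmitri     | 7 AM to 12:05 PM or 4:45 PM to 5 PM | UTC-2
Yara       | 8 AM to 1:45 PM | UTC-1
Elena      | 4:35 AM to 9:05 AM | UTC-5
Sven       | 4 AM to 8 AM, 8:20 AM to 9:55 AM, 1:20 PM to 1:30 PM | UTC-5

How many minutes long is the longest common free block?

180

Wendy in UTC: 09:35-12:35, 13:25-14:40 (add 7h to convert from UTC-7).
Dmitri in UTC: 09:00-14:05, 18:45-19:00 (add 2h to convert from UTC-2).
Yara in UTC: 09:00-14:45 (add 1h to convert from UTC-1).
Elena in UTC: 09:35-14:05 (add 5h to convert from UTC-5).
Sven in UTC: 09:00-13:00, 13:20-14:55, 18:20-18:30 (add 5h to convert from UTC-5).
Wendy ∩ Dmitri: 09:35-12:35, 13:25-14:05.
Wendy ∩ Dmitri ∩ Yara: 09:35-12:35, 13:25-14:05.
Wendy ∩ Dmitri ∩ Yara ∩ Elena: 09:35-12:35, 13:25-14:05.
Wendy ∩ Dmitri ∩ Yara ∩ Elena ∩ Sven: 09:35-12:35, 13:25-14:05.
So the common availability across everyone is 09:35-12:35, 13:25-14:05.
The longest is 09:35-12:35 at 180 minutes.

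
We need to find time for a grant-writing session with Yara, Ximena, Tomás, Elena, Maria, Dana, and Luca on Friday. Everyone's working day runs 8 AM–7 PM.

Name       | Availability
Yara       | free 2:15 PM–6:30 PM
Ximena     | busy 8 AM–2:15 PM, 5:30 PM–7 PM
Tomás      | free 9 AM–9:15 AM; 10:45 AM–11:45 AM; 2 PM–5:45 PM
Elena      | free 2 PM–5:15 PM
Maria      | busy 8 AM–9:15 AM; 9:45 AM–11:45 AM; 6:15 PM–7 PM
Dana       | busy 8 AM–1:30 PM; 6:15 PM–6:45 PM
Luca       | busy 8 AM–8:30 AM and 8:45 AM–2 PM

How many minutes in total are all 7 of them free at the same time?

Yara free: 14:15-18:30.
Ximena free: 14:15-17:30 (invert busy blocks within the working day).
Tomás free: 09:00-09:15, 10:45-11:45, 14:00-17:45.
Elena free: 14:00-17:15.
Maria free: 09:15-09:45, 11:45-18:15 (invert busy blocks within the working day).
Dana free: 13:30-18:15, 18:45-19:00 (invert busy blocks within the working day).
Luca free: 08:30-08:45, 14:00-19:00 (invert busy blocks within the working day).
Yara ∩ Ximena: 14:15-17:30.
Yara ∩ Ximena ∩ Tomás: 14:15-17:30.
Yara ∩ Ximena ∩ Tomás ∩ Elena: 14:15-17:15.
Yara ∩ Ximena ∩ Tomás ∩ Elena ∩ Maria: 14:15-17:15.
Yara ∩ Ximena ∩ Tomás ∩ Elena ∩ Maria ∩ Dana: 14:15-17:15.
Yara ∩ Ximena ∩ Tomás ∩ Elena ∩ Maria ∩ Dana ∩ Luca: 14:15-17:15.
That's a single block of 180 minutes.

180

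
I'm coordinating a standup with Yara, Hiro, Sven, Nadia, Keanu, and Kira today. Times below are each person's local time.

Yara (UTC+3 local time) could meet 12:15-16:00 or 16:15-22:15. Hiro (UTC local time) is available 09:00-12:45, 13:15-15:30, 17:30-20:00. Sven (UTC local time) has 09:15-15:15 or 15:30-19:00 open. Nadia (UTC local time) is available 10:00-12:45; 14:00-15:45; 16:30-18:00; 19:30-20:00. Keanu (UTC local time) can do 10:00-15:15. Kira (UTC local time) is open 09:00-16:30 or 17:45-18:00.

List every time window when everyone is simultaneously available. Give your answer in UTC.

10:00-12:45, 14:00-15:15

Yara in UTC: 09:15-13:00, 13:15-19:15 (subtract 3h to convert from UTC+3).
Hiro in UTC: 09:00-12:45, 13:15-15:30, 17:30-20:00.
Sven in UTC: 09:15-15:15, 15:30-19:00.
Nadia in UTC: 10:00-12:45, 14:00-15:45, 16:30-18:00, 19:30-20:00.
Keanu in UTC: 10:00-15:15.
Kira in UTC: 09:00-16:30, 17:45-18:00.
Yara ∩ Hiro: 09:15-12:45, 13:15-15:30, 17:30-19:15.
Yara ∩ Hiro ∩ Sven: 09:15-12:45, 13:15-15:15, 17:30-19:00.
Yara ∩ Hiro ∩ Sven ∩ Nadia: 10:00-12:45, 14:00-15:15, 17:30-18:00.
Yara ∩ Hiro ∩ Sven ∩ Nadia ∩ Keanu: 10:00-12:45, 14:00-15:15.
Yara ∩ Hiro ∩ Sven ∩ Nadia ∩ Keanu ∩ Kira: 10:00-12:45, 14:00-15:15.
Those are the intersection windows.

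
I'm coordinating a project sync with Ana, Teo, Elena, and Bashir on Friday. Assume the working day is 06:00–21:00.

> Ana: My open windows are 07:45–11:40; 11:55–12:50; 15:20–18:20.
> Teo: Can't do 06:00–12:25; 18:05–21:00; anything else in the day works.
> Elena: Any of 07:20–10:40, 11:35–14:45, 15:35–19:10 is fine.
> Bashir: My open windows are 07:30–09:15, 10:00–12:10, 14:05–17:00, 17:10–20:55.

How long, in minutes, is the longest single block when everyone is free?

85

Ana free: 07:45-11:40, 11:55-12:50, 15:20-18:20.
Teo free: 12:25-18:05 (invert busy blocks within the working day).
Elena free: 07:20-10:40, 11:35-14:45, 15:35-19:10.
Bashir free: 07:30-09:15, 10:00-12:10, 14:05-17:00, 17:10-20:55.
Ana ∩ Teo: 12:25-12:50, 15:20-18:05.
Ana ∩ Teo ∩ Elena: 12:25-12:50, 15:35-18:05.
Ana ∩ Teo ∩ Elena ∩ Bashir: 15:35-17:00, 17:10-18:05.
The longest is 15:35-17:00 at 85 minutes.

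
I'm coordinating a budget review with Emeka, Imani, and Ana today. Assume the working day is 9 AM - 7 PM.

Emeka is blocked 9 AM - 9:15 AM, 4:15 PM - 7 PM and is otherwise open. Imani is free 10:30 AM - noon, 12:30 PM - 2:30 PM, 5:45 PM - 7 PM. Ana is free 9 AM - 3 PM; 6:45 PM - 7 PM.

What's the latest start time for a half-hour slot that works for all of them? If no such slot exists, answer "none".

Emeka free: 09:15-16:15 (invert busy blocks within the working day).
Imani free: 10:30-12:00, 12:30-14:30, 17:45-19:00.
Ana free: 09:00-15:00, 18:45-19:00.
Emeka ∩ Imani: 10:30-12:00, 12:30-14:30.
Emeka ∩ Imani ∩ Ana: 10:30-12:00, 12:30-14:30.
The last common window of at least 30 minutes is 12:30-14:30; a 30-minute meeting can start as late as 14:00 and still end by 14:30.

14:00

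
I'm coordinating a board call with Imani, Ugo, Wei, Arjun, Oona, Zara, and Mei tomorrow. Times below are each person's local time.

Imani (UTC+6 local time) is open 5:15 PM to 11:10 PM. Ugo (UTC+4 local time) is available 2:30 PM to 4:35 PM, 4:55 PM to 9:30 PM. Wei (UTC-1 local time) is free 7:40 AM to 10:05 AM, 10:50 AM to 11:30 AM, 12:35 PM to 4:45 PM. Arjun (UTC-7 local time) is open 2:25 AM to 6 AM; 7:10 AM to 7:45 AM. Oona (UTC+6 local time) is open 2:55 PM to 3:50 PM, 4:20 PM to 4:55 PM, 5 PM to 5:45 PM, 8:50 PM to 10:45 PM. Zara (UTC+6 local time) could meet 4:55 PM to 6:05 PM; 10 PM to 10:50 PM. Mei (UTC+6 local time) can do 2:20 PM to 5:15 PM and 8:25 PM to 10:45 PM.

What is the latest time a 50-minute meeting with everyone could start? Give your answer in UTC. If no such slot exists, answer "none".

Imani in UTC: 11:15-17:10 (subtract 6h to convert from UTC+6).
Ugo in UTC: 10:30-12:35, 12:55-17:30 (subtract 4h to convert from UTC+4).
Wei in UTC: 08:40-11:05, 11:50-12:30, 13:35-17:45 (add 1h to convert from UTC-1).
Arjun in UTC: 09:25-13:00, 14:10-14:45 (add 7h to convert from UTC-7).
Oona in UTC: 08:55-09:50, 10:20-10:55, 11:00-11:45, 14:50-16:45 (subtract 6h to convert from UTC+6).
Zara in UTC: 10:55-12:05, 16:00-16:50 (subtract 6h to convert from UTC+6).
Mei in UTC: 08:20-11:15, 14:25-16:45 (subtract 6h to convert from UTC+6).
Imani ∩ Ugo: 11:15-12:35, 12:55-17:10.
Imani ∩ Ugo ∩ Wei: 11:50-12:30, 13:35-17:10.
Imani ∩ Ugo ∩ Wei ∩ Arjun: 11:50-12:30, 14:10-14:45.
Imani ∩ Ugo ∩ Wei ∩ Arjun ∩ Oona: ∅.
Imani ∩ Ugo ∩ Wei ∩ Arjun ∩ Oona ∩ Zara: ∅.
Imani ∩ Ugo ∩ Wei ∩ Arjun ∩ Oona ∩ Zara ∩ Mei: ∅.
There is no time when everyone is free.
No common window is at least 50 minutes long.

none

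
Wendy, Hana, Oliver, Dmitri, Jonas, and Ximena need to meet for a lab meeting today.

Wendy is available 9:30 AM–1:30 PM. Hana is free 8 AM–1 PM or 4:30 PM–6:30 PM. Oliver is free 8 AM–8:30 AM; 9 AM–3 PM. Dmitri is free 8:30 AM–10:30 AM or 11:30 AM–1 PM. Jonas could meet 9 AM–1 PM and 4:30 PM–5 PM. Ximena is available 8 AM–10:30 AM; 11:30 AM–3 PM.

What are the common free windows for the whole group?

09:30-10:30, 11:30-13:00

Wendy ∩ Hana: 09:30-13:00.
Wendy ∩ Hana ∩ Oliver: 09:30-13:00.
Wendy ∩ Hana ∩ Oliver ∩ Dmitri: 09:30-10:30, 11:30-13:00.
Wendy ∩ Hana ∩ Oliver ∩ Dmitri ∩ Jonas: 09:30-10:30, 11:30-13:00.
Wendy ∩ Hana ∩ Oliver ∩ Dmitri ∩ Jonas ∩ Ximena: 09:30-10:30, 11:30-13:00.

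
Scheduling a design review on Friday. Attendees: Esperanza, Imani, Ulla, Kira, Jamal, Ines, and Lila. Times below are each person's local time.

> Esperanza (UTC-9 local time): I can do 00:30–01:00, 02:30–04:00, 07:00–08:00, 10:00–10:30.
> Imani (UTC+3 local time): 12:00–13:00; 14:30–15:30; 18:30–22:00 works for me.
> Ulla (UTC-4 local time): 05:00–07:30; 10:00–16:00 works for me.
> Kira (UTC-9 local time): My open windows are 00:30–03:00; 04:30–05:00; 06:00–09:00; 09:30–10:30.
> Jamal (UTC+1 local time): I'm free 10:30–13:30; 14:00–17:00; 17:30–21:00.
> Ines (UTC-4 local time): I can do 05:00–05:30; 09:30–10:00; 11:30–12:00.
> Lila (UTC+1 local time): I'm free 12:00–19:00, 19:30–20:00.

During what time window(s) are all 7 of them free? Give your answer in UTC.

Esperanza in UTC: 09:30-10:00, 11:30-13:00, 16:00-17:00, 19:00-19:30 (add 9h to convert from UTC-9).
Imani in UTC: 09:00-10:00, 11:30-12:30, 15:30-19:00 (subtract 3h to convert from UTC+3).
Ulla in UTC: 09:00-11:30, 14:00-20:00 (add 4h to convert from UTC-4).
Kira in UTC: 09:30-12:00, 13:30-14:00, 15:00-18:00, 18:30-19:30 (add 9h to convert from UTC-9).
Jamal in UTC: 09:30-12:30, 13:00-16:00, 16:30-20:00 (subtract 1h to convert from UTC+1).
Ines in UTC: 09:00-09:30, 13:30-14:00, 15:30-16:00 (add 4h to convert from UTC-4).
Lila in UTC: 11:00-18:00, 18:30-19:00 (subtract 1h to convert from UTC+1).
Esperanza ∩ Imani: 09:30-10:00, 11:30-12:30, 16:00-17:00.
Esperanza ∩ Imani ∩ Ulla: 09:30-10:00, 16:00-17:00.
Esperanza ∩ Imani ∩ Ulla ∩ Kira: 09:30-10:00, 16:00-17:00.
Esperanza ∩ Imani ∩ Ulla ∩ Kira ∩ Jamal: 09:30-10:00, 16:30-17:00.
Esperanza ∩ Imani ∩ Ulla ∩ Kira ∩ Jamal ∩ Ines: ∅.
Esperanza ∩ Imani ∩ Ulla ∩ Kira ∩ Jamal ∩ Ines ∩ Lila: ∅.
There is no time when everyone is free.

none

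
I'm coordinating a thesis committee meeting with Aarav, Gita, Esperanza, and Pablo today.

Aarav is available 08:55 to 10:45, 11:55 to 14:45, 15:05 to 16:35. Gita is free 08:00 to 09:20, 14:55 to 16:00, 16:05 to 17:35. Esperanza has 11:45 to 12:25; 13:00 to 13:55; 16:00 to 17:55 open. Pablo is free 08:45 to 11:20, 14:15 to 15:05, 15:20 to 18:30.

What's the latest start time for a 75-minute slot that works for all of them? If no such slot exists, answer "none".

none

Aarav ∩ Gita: 08:55-09:20, 15:05-16:00, 16:05-16:35.
Aarav ∩ Gita ∩ Esperanza: 16:05-16:35.
Aarav ∩ Gita ∩ Esperanza ∩ Pablo: 16:05-16:35.
Those are the intersection windows.
No common window is at least 75 minutes long.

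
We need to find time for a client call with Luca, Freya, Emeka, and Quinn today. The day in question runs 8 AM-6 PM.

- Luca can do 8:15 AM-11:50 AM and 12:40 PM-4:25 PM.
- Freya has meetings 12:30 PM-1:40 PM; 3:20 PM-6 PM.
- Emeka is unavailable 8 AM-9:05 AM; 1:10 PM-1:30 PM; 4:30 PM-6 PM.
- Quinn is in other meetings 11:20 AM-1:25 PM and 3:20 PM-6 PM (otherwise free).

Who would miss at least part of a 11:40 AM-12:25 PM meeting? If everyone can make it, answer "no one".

Luca free: 08:15-11:50, 12:40-16:25.
Freya free: 08:00-12:30, 13:40-15:20 (invert busy blocks within the working day).
Emeka free: 09:05-13:10, 13:30-16:30 (invert busy blocks within the working day).
Quinn free: 08:00-11:20, 13:25-15:20 (invert busy blocks within the working day).
Luca: not fully free for 11:40-12:25. Freya: free for 11:40-12:25. Emeka: free for 11:40-12:25. Quinn: not fully free for 11:40-12:25.

Luca, Quinn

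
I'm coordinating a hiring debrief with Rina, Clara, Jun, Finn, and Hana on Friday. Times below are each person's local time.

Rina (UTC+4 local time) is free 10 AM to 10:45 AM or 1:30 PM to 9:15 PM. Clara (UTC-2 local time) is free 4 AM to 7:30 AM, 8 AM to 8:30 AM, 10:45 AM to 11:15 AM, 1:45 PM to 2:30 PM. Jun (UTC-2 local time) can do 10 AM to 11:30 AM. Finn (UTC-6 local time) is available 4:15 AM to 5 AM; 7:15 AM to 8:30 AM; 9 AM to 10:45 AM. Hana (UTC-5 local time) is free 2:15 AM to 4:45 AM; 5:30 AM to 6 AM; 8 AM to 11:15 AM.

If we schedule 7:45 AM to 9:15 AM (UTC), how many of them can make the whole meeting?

2

Rina in UTC: 06:00-06:45, 09:30-17:15 (subtract 4h to convert from UTC+4).
Clara in UTC: 06:00-09:30, 10:00-10:30, 12:45-13:15, 15:45-16:30 (add 2h to convert from UTC-2).
Jun in UTC: 12:00-13:30 (add 2h to convert from UTC-2).
Finn in UTC: 10:15-11:00, 13:15-14:30, 15:00-16:45 (add 6h to convert from UTC-6).
Hana in UTC: 07:15-09:45, 10:30-11:00, 13:00-16:15 (add 5h to convert from UTC-5).
Clara and Hana can make the full 07:45-09:15 slot — that's 2.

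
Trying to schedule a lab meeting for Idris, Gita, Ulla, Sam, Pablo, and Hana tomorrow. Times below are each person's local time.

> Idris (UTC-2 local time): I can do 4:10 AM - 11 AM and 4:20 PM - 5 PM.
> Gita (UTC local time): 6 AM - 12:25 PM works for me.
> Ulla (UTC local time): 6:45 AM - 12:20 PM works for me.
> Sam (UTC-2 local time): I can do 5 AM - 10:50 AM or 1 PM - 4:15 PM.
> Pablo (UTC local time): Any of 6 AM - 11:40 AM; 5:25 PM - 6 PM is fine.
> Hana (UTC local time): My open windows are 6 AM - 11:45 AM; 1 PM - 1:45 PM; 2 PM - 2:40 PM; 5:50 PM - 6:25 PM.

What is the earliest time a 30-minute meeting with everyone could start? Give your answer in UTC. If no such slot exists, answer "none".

07:00

Idris in UTC: 06:10-13:00, 18:20-19:00 (add 2h to convert from UTC-2).
Gita in UTC: 06:00-12:25.
Ulla in UTC: 06:45-12:20.
Sam in UTC: 07:00-12:50, 15:00-18:15 (add 2h to convert from UTC-2).
Pablo in UTC: 06:00-11:40, 17:25-18:00.
Hana in UTC: 06:00-11:45, 13:00-13:45, 14:00-14:40, 17:50-18:25.
Idris ∩ Gita: 06:10-12:25.
Idris ∩ Gita ∩ Ulla: 06:45-12:20.
Idris ∩ Gita ∩ Ulla ∩ Sam: 07:00-12:20.
Idris ∩ Gita ∩ Ulla ∩ Sam ∩ Pablo: 07:00-11:40.
Idris ∩ Gita ∩ Ulla ∩ Sam ∩ Pablo ∩ Hana: 07:00-11:40.
So the common availability across everyone is 07:00-11:40.
The first common window of at least 30 minutes is 07:00-11:40, so the earliest start is 07:00.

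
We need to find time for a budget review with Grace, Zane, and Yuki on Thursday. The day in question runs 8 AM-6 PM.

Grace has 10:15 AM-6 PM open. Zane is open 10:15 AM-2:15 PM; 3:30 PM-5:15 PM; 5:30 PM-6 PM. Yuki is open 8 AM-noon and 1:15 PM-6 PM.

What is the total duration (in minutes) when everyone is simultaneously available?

Grace ∩ Zane: 10:15-14:15, 15:30-17:15, 17:30-18:00.
Grace ∩ Zane ∩ Yuki: 10:15-12:00, 13:15-14:15, 15:30-17:15, 17:30-18:00.
So the common availability across everyone is 10:15-12:00, 13:15-14:15, 15:30-17:15, 17:30-18:00.
Summing the common windows: 105 + 60 + 105 + 30 = 300 minutes.

300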